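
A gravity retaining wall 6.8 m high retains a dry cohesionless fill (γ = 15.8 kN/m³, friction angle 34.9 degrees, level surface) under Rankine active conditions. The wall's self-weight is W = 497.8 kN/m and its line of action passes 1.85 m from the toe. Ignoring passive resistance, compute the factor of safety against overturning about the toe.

4.09

K_a = tan²(45° − 34.9°/2) = 0.2721.
P_a = ½K_aγH² = 0.5×0.2721×15.8×6.8² = 99.41 kN/m, acting at H/3 = 2.267 m above the base.
Overturning moment M_o = P_a × H/3 = 99.41 × 2.267 = 225.3.
Resisting moment M_r = W × 1.85 = 497.8 × 1.85 = 920.9.
FS_overturning = M_r/M_o = 920.9/225.3 = 4.087.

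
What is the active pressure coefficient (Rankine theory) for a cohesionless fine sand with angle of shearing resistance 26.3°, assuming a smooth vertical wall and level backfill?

0.386

K_a = (1 − sin φ)/(1 + sin φ) = (1 − sin 26.3°)/(1 + sin 26.3°) = 0.3859.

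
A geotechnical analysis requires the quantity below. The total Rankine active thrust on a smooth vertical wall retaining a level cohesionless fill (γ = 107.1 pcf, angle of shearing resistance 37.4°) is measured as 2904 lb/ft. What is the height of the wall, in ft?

K_a = 0.2443. P_a = ½ K_a γ H² ⇒ H = √(2P_a/(K_a γ)).
H = √(2×2904/(0.2443×107.1)) = 14.90 ft.

14.9 ft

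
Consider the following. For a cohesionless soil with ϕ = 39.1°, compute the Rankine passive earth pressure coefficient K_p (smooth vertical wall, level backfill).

K_p = (1 + sin φ)/(1 − sin φ) = tan²(45° + 39.1°/2) = 4.415.

4.42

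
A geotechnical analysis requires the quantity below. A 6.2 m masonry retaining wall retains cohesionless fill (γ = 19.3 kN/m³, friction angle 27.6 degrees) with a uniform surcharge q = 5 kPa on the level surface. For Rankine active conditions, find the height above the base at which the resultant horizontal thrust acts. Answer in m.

K_a = 0.3668.
Triangular part P₁ = ½K_aγH² = 136.1 at H/3 = 2.067 m; rectangular part P₂ = K_a q H = 11.37 at H/2 = 3.100 m.
ȳ = (P₁·2.067 + P₂·3.100)/(P₁+P₂) = 2.146 m.

2.15 m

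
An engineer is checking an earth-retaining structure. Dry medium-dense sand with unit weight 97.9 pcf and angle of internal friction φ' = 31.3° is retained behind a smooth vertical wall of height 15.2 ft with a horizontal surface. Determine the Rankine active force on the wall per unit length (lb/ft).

K_a = tan²(45° − φ/2) = 0.3162.
P_a = ½ K_a γ H² = 0.5 × 0.3162 × 97.9 × 15.2² = 3576 lb/ft.

3580 lb/ft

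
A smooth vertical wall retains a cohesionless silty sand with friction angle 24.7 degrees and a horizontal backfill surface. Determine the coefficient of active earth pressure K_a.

0.411

K_a = tan²(45° − φ/2) = tan²(32.65°) = 0.4106.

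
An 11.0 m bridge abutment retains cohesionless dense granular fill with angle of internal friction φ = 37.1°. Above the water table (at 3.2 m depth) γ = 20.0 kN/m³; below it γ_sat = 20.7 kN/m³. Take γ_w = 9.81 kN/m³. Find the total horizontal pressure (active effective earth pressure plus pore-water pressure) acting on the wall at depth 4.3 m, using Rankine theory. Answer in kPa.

K_a = (1 − sin φ)/(1 + sin φ) = 0.2475.
γ' = 20.7 − 9.81 = 10.89 kN/m³.
Effective vertical stress at 4.3 m: σ'_v = 20.0×3.2 + 10.89×1.10 = 75.98 kPa.
σ'_h = K_a σ'_v = 0.2475 × 75.98 = 18.80 kPa; u = γ_w × 1.10 = 10.79 kPa.
Total σ_h = 18.80 + 10.79 = 29.60 kPa.

29.6 kPa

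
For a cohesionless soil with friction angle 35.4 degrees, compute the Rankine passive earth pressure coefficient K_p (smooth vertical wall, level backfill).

K_p = (1 + sin φ)/(1 − sin φ) = tan²(45° + 35.4°/2) = 3.754.

3.75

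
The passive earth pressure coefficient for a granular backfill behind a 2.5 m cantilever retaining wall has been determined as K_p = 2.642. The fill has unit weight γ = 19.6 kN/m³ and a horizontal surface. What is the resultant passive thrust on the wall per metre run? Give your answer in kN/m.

P = ½ K_p γ H² = 0.5 × 2.642 × 19.6 × 2.5² = 161.8 kN/m.

162 kN/m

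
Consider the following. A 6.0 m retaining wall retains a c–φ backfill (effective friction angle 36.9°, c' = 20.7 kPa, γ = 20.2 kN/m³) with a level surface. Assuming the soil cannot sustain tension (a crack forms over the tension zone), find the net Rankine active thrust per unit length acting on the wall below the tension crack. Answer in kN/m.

9.09 kN/m

K_a = 0.2497; √K_a = 0.4997.
Tension-crack depth z_c = 2c/(γ√K_a) = 2×20.7/(20.2×0.4997) = 4.102 m.
σ_a at base = K_a γ H − 2c√K_a = 0.2497×20.2×6.0 − 2×20.7×0.4997 = 9.574 kPa.
P_a = ½ × 9.574 × (H − z_c) = 0.5×9.574×1.898 = 9.087 kN/m.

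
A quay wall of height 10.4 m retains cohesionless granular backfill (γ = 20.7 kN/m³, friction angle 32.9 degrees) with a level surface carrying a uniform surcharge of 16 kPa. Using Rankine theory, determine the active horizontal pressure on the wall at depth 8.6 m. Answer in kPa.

K_a = (1 − sin φ)/(1 + sin φ) = 0.2960.
σ_v = γz + q = 20.7 × 8.6 + 16 = 194.0 kPa.
σ_h = K_a σ_v = 0.2960 × 194.0 = 57.44 kPa.

57.4 kPa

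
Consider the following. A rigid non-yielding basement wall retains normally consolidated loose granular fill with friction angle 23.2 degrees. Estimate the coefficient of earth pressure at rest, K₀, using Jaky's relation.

0.606

K₀ = 1 − sin φ' = 1 − sin 23.2° = 0.6061.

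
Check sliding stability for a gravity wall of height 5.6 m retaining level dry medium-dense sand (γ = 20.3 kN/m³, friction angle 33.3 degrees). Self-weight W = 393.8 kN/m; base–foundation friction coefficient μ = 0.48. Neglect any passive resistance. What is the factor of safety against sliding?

2.04

K_a = tan²(45° − 33.3°/2) = 0.2911.
P_a = ½K_aγH² = 0.5×0.2911×20.3×5.6² = 92.67 kN/m, acting at H/3 = 1.867 m above the base.
FS_sliding = μW / P_a = 0.48×393.8 / 92.67 = 2.040.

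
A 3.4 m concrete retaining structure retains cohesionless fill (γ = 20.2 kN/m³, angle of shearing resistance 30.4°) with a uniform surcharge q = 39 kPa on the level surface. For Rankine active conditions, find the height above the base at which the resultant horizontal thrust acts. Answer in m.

1.43 m

K_a = 0.3280.
Triangular part P₁ = ½K_aγH² = 38.29 at H/3 = 1.133 m; rectangular part P₂ = K_a q H = 43.49 at H/2 = 1.700 m.
ȳ = (P₁·1.133 + P₂·1.700)/(P₁+P₂) = 1.435 m.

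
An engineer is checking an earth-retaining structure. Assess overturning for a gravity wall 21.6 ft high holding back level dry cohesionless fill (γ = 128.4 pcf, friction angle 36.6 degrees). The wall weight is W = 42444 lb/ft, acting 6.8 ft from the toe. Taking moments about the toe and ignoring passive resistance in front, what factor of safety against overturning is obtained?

K_a = tan²(45° − 36.6°/2) = 0.2530.
P_a = ½K_aγH² = 0.5×0.2530×128.4×21.6² = 7577 lb/ft, acting at H/3 = 7.200 ft above the base.
Overturning moment M_o = P_a × H/3 = 7577 × 7.200 = 54550.
Resisting moment M_r = W × 6.8 = 42444 × 6.8 = 288600.
FS_overturning = M_r/M_o = 288600/54550 = 5.291.

5.29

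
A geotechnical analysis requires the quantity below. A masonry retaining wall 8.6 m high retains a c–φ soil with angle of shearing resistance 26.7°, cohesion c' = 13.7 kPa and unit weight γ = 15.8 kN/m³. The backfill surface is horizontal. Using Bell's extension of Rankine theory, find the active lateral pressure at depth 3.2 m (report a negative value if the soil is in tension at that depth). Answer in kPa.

K_a = (1 − sin φ)/(1 + sin φ) = 0.3800.
σ_a = K_a γ z − 2c√K_a = 0.3800×15.8×3.2 − 2×13.7×0.6164 = 2.321 kPa.

2.32 kPa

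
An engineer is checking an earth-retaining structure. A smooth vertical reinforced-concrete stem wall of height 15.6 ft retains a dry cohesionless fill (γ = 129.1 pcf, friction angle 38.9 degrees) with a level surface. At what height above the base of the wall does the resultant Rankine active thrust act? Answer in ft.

5.20 ft

K_a = 0.2285.
The pressure distribution is triangular, so the resultant acts at H/3 above the base = 15.6/3 = 5.200 ft.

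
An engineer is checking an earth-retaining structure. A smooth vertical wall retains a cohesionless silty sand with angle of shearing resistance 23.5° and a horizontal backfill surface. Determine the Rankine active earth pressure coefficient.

K_a = (1 − sin φ)/(1 + sin φ) = (1 − sin 23.5°)/(1 + sin 23.5°) = 0.4298.

0.430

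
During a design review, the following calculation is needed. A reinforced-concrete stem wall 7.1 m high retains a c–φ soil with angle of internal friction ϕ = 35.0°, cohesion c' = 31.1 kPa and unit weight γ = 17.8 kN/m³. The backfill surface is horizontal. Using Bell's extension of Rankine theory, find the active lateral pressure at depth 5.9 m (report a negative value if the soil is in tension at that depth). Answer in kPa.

-3.92 kPa

K_a = (1 − sin φ)/(1 + sin φ) = 0.2710.
σ_a = K_a γ z − 2c√K_a = 0.2710×17.8×5.9 − 2×31.1×0.5206 = -3.920 kPa.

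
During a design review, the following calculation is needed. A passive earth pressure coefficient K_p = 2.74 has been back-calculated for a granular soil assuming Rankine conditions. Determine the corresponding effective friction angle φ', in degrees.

K_p = (1+sin φ)/(1−sin φ) ⇒ sin φ = (K_p − 1)/(K_p + 1) = 0.4652.
φ = arcsin(0.4652) = 27.73°.

27.7°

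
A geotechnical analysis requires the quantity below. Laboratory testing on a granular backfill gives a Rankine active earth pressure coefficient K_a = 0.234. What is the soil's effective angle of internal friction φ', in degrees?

K_a = tan²(45° − φ/2) ⇒ 45° − φ/2 = arctan(√0.234) = 25.81°.
φ = 2(45° − 25.81°) = 38.37°.

38.4°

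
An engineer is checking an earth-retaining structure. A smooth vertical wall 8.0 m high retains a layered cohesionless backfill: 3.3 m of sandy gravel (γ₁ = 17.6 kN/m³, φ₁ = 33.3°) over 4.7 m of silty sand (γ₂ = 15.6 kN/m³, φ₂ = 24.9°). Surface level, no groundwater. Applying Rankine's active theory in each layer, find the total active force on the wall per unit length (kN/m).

K_a1 = tan²(45°−33.3°/2) = 0.2911; K_a2 = tan²(45°−24.9°/2) = 0.4074.
Layer 1: σ at base = K_a1 γ₁ h₁ = 16.91 kPa; P₁ = ½×16.91×3.3 = 27.90.
Layer 2: σ_v at top = γ₁h₁ = 58.08; σ_h top = K_a2×58.08 = 23.66; σ_h base = K_a2×(58.08+15.6×4.7) = 53.54.
P₂ = ½(23.66+53.54)×4.7 = 181.4. Total P_a = 27.90+181.4 = 209.3 kN/m.

209 kN/m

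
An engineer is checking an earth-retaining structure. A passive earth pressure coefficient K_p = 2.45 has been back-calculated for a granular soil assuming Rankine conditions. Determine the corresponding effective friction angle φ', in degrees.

K_p = (1+sin φ)/(1−sin φ) ⇒ sin φ = (K_p − 1)/(K_p + 1) = 0.4203.
φ = arcsin(0.4203) = 24.85°.

24.9°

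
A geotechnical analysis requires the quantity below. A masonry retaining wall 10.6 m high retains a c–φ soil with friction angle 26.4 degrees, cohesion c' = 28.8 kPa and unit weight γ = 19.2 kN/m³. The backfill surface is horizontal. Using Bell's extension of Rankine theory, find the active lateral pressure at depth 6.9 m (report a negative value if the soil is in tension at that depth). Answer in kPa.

15.2 kPa

K_a = (1 − sin φ)/(1 + sin φ) = 0.3844.
σ_a = K_a γ z − 2c√K_a = 0.3844×19.2×6.9 − 2×28.8×0.6200 = 15.22 kPa.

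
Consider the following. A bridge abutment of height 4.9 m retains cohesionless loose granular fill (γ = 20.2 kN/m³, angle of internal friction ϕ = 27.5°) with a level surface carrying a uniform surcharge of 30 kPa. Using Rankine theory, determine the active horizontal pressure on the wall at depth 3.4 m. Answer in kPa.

36.3 kPa

K_a = (1 − sin φ)/(1 + sin φ) = 0.3682.
σ_v = γz + q = 20.2 × 3.4 + 30 = 98.68 kPa.
σ_h = K_a σ_v = 0.3682 × 98.68 = 36.34 kPa.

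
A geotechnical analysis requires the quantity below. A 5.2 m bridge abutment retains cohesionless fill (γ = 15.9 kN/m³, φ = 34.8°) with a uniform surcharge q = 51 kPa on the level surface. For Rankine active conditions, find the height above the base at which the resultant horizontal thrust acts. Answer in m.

2.21 m

K_a = 0.2733.
Triangular part P₁ = ½K_aγH² = 58.75 at H/3 = 1.733 m; rectangular part P₂ = K_a q H = 72.48 at H/2 = 2.600 m.
ȳ = (P₁·1.733 + P₂·2.600)/(P₁+P₂) = 2.212 m.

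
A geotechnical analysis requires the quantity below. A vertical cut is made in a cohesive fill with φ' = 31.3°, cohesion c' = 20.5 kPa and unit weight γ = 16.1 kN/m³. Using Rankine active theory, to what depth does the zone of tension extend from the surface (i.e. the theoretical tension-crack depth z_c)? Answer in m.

K_a = tan²(45° − 31.3°/2) = 0.3162; √K_a = 0.5623.
The active pressure is zero where K_a γ z = 2c√K_a, so z_c = 2c/(γ√K_a) = 2×20.5/(16.1×0.5623) = 4.529 m.

4.53 m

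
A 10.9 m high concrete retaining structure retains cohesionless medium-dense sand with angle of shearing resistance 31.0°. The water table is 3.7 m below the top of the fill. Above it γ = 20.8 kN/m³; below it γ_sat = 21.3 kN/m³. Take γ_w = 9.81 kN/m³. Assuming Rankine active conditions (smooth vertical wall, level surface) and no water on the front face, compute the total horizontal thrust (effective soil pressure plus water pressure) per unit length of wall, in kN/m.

K_a = tan²(45° − φ/2) = 0.3201.
γ' = 21.3 − 9.81 = 11.49 kN/m³. Depth below WT = 7.2 m.
σ'_h at WT = K_a γ d_w = 24.63 kPa; at base = 24.63 + K_a γ' × 7.2 = 51.12 kPa.
P₁ (0–3.7 m) = ½×24.63×3.7 = 45.57. P₂ (3.7–10.9 m) = ½(24.63+51.12)×7.2 = 272.7.
P_w = ½ γ_w h₂² = 0.5×9.81×7.2² = 254.3. Total = 45.57+272.7+254.3 = 572.6 kN/m.

573 kN/m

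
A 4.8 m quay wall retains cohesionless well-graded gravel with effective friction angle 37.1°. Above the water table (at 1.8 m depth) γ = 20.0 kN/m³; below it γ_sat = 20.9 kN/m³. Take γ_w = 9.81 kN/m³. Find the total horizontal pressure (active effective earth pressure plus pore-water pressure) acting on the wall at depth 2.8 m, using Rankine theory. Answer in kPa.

K_a = (1 − sin φ)/(1 + sin φ) = 0.2475.
γ' = 20.9 − 9.81 = 11.09 kN/m³.
Effective vertical stress at 2.8 m: σ'_v = 20.0×1.8 + 11.09×1.000 = 47.09 kPa.
σ'_h = K_a σ'_v = 0.2475 × 47.09 = 11.65 kPa; u = γ_w × 1.000 = 9.810 kPa.
Total σ_h = 11.65 + 9.810 = 21.46 kPa.

21.5 kPa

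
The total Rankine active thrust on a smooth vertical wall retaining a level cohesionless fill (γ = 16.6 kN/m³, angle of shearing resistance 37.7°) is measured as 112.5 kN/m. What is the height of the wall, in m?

7.50 m

K_a = 0.2411. P_a = ½ K_a γ H² ⇒ H = √(2P_a/(K_a γ)).
H = √(2×112.5/(0.2411×16.6)) = 7.499 m.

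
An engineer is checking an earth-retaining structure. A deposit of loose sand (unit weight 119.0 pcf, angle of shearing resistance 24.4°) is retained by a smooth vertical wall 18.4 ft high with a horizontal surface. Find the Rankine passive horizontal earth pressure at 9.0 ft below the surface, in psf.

2580 psf

K_p = (1 + sin φ)/(1 − sin φ) = 2.408.
σ_h = K_p γ z = 2.408 × 119.0 × 9.0 = 2579 psf.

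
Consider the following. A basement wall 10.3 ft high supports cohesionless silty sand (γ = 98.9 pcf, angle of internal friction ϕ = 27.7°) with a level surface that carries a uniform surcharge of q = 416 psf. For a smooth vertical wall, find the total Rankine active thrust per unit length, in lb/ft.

3480 lb/ft

K_a = tan²(45° − φ/2) = 0.3653.
Soil triangle: ½ K_a γ H² = 0.5×0.3653×98.9×10.3² = 1917 lb/ft.
Surcharge rectangle: K_a q H = 0.3653×416×10.3 = 1565 lb/ft.
Total = 1917 + 1565 = 3482 lb/ft.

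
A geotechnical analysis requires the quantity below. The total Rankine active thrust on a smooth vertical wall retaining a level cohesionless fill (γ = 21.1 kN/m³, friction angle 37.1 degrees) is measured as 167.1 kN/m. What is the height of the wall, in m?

8.00 m

K_a = 0.2475. P_a = ½ K_a γ H² ⇒ H = √(2P_a/(K_a γ)).
H = √(2×167.1/(0.2475×21.1)) = 8.000 m.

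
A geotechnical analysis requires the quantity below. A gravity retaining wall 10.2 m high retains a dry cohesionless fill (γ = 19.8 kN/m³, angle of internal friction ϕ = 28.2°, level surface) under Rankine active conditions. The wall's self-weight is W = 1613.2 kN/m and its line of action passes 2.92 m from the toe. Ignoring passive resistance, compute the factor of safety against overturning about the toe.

3.76

K_a = tan²(45° − 28.2°/2) = 0.3582.
P_a = ½K_aγH² = 0.5×0.3582×19.8×10.2² = 368.9 kN/m, acting at H/3 = 3.400 m above the base.
Overturning moment M_o = P_a × H/3 = 368.9 × 3.400 = 1254.
Resisting moment M_r = W × 2.92 = 1613.2 × 2.92 = 4711.
FS_overturning = M_r/M_o = 4711/1254 = 3.755.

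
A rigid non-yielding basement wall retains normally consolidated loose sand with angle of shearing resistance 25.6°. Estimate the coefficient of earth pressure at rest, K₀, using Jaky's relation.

0.568

K₀ = 1 − sin φ' = 1 − sin 25.6° = 0.5679.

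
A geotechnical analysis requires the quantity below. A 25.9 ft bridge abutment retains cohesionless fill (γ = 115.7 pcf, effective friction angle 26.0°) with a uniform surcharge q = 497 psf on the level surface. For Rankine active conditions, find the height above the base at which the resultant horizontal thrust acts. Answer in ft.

K_a = 0.3905.
Triangular part P₁ = ½K_aγH² = 15150 at H/3 = 8.633 ft; rectangular part P₂ = K_a q H = 5026 at H/2 = 12.95 ft.
ȳ = (P₁·8.633 + P₂·12.95)/(P₁+P₂) = 9.709 ft.

9.71 ft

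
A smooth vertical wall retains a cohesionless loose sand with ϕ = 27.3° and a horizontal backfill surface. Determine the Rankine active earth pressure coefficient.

K_a = tan²(45° − φ/2) = tan²(31.35°) = 0.3711.

0.371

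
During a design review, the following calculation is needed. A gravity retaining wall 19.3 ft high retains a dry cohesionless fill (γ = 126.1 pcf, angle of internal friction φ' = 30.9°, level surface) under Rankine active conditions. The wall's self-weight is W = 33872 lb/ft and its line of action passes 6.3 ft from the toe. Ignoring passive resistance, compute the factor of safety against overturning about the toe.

4.39

K_a = tan²(45° − 30.9°/2) = 0.3214.
P_a = ½K_aγH² = 0.5×0.3214×126.1×19.3² = 7548 lb/ft, acting at H/3 = 6.433 ft above the base.
Overturning moment M_o = P_a × H/3 = 7548 × 6.433 = 48560.
Resisting moment M_r = W × 6.3 = 33872 × 6.3 = 213400.
FS_overturning = M_r/M_o = 213400/48560 = 4.394.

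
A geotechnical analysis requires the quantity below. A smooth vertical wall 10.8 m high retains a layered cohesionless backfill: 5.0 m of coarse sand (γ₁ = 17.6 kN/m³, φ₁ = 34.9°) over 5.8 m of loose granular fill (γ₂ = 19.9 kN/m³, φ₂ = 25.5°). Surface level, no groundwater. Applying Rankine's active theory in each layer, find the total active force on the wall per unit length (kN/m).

396 kN/m

K_a1 = tan²(45°−34.9°/2) = 0.2721; K_a2 = tan²(45°−25.5°/2) = 0.3981.
Layer 1: σ at base = K_a1 γ₁ h₁ = 23.95 kPa; P₁ = ½×23.95×5.0 = 59.87.
Layer 2: σ_v at top = γ₁h₁ = 88.00; σ_h top = K_a2×88.00 = 35.03; σ_h base = K_a2×(88.00+19.9×5.8) = 80.98.
P₂ = ½(35.03+80.98)×5.8 = 336.4. Total P_a = 59.87+336.4 = 396.3 kN/m.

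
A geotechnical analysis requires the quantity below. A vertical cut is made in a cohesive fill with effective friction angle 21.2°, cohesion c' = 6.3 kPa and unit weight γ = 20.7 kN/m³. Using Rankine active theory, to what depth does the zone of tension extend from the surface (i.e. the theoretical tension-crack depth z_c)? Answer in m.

0.889 m

K_a = tan²(45° − 21.2°/2) = 0.4688; √K_a = 0.6847.
The active pressure is zero where K_a γ z = 2c√K_a, so z_c = 2c/(γ√K_a) = 2×6.3/(20.7×0.6847) = 0.8890 m.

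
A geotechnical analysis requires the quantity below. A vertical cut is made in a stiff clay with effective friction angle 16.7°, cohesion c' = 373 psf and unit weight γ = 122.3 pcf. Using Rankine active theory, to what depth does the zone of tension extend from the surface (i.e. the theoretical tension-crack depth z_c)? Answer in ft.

8.20 ft

K_a = tan²(45° − 16.7°/2) = 0.5536; √K_a = 0.7440.
The active pressure is zero where K_a γ z = 2c√K_a, so z_c = 2c/(γ√K_a) = 2×373/(122.3×0.7440) = 8.198 ft.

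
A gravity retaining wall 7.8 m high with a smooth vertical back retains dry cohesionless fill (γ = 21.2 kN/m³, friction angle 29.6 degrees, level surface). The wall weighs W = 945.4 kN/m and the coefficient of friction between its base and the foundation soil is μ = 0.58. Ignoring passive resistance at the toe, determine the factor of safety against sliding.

2.51

K_a = tan²(45° − 29.6°/2) = 0.3387.
P_a = ½K_aγH² = 0.5×0.3387×21.2×7.8² = 218.5 kN/m, acting at H/3 = 2.600 m above the base.
FS_sliding = μW / P_a = 0.58×945.4 / 218.5 = 2.510.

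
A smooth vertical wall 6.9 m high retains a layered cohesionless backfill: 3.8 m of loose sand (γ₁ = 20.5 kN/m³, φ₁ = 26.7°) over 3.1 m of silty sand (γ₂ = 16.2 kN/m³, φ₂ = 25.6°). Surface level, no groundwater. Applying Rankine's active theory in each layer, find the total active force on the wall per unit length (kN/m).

183 kN/m

K_a1 = tan²(45°−26.7°/2) = 0.3800; K_a2 = tan²(45°−25.6°/2) = 0.3966.
Layer 1: σ at base = K_a1 γ₁ h₁ = 29.60 kPa; P₁ = ½×29.60×3.8 = 56.24.
Layer 2: σ_v at top = γ₁h₁ = 77.90; σ_h top = K_a2×77.90 = 30.89; σ_h base = K_a2×(77.90+16.2×3.1) = 50.81.
P₂ = ½(30.89+50.81)×3.1 = 126.6. Total P_a = 56.24+126.6 = 182.9 kN/m.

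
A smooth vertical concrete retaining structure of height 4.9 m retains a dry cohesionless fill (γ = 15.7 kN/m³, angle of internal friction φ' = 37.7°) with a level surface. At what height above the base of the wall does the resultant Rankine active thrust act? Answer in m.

1.63 m

K_a = 0.2411.
The pressure distribution is triangular, so the resultant acts at H/3 above the base = 4.9/3 = 1.633 m.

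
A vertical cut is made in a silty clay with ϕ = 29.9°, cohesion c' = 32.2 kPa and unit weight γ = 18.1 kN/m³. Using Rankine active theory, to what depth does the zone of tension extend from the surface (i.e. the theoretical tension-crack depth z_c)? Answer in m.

K_a = tan²(45° − 29.9°/2) = 0.3347; √K_a = 0.5785.
The active pressure is zero where K_a γ z = 2c√K_a, so z_c = 2c/(γ√K_a) = 2×32.2/(18.1×0.5785) = 6.150 m.

6.15 m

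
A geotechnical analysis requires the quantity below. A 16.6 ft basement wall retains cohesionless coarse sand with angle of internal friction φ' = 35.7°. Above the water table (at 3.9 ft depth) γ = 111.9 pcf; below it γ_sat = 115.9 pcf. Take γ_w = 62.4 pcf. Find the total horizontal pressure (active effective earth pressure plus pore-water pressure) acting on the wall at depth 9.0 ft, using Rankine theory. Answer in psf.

505 psf

K_a = (1 − sin φ)/(1 + sin φ) = 0.2630.
γ' = 115.9 − 62.4 = 53.50 pcf.
Effective vertical stress at 9.0 ft: σ'_v = 111.9×3.9 + 53.50×5.10 = 709.3 psf.
σ'_h = K_a σ'_v = 0.2630 × 709.3 = 186.5 psf; u = γ_w × 5.10 = 318.2 psf.
Total σ_h = 186.5 + 318.2 = 504.8 psf.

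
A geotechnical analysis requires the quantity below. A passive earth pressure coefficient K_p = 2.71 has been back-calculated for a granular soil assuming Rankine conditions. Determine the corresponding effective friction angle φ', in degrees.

27.4°

K_p = (1+sin φ)/(1−sin φ) ⇒ sin φ = (K_p − 1)/(K_p + 1) = 0.4609.
φ = arcsin(0.4609) = 27.45°.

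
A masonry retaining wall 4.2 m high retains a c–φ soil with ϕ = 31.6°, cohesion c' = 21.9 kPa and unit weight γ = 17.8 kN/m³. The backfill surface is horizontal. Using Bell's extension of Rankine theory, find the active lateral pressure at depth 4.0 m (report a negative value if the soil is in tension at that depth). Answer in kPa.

K_a = (1 − sin φ)/(1 + sin φ) = 0.3123.
σ_a = K_a γ z − 2c√K_a = 0.3123×17.8×4.0 − 2×21.9×0.5589 = -2.240 kPa.

-2.24 kPa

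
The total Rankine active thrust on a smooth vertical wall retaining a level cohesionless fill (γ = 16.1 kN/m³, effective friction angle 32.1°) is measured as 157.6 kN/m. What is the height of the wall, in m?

8.00 m

K_a = 0.3060. P_a = ½ K_a γ H² ⇒ H = √(2P_a/(K_a γ)).
H = √(2×157.6/(0.3060×16.1)) = 7.999 m.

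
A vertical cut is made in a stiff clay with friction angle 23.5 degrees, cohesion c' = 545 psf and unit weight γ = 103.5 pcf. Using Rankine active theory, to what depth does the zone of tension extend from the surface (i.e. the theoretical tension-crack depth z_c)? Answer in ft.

K_a = tan²(45° − 23.5°/2) = 0.4298; √K_a = 0.6556.
The active pressure is zero where K_a γ z = 2c√K_a, so z_c = 2c/(γ√K_a) = 2×545/(103.5×0.6556) = 16.06 ft.

16.1 ft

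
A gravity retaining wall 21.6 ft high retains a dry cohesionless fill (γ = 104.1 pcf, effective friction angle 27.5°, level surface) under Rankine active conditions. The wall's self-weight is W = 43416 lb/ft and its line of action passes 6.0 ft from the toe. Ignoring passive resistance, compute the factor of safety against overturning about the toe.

4.05

K_a = tan²(45° − 27.5°/2) = 0.3682.
P_a = ½K_aγH² = 0.5×0.3682×104.1×21.6² = 8942 lb/ft, acting at H/3 = 7.200 ft above the base.
Overturning moment M_o = P_a × H/3 = 8942 × 7.200 = 64380.
Resisting moment M_r = W × 6.0 = 43416 × 6.0 = 260500.
FS_overturning = M_r/M_o = 260500/64380 = 4.046.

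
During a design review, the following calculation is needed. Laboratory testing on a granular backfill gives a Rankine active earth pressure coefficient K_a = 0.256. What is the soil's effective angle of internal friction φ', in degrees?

36.3°

K_a = tan²(45° − φ/2) ⇒ 45° − φ/2 = arctan(√0.256) = 26.84°.
φ = 2(45° − 26.84°) = 36.32°.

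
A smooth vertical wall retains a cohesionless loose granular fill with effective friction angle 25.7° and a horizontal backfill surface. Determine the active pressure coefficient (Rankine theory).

0.395

K_a = (1 − sin φ)/(1 + sin φ) = (1 − sin 25.7°)/(1 + sin 25.7°) = 0.3950.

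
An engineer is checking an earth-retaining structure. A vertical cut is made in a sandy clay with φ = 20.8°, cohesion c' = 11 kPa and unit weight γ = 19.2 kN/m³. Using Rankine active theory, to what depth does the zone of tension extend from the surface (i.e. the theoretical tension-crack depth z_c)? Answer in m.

1.66 m

K_a = tan²(45° − 20.8°/2) = 0.4759; √K_a = 0.6899.
The active pressure is zero where K_a γ z = 2c√K_a, so z_c = 2c/(γ√K_a) = 2×11/(19.2×0.6899) = 1.661 m.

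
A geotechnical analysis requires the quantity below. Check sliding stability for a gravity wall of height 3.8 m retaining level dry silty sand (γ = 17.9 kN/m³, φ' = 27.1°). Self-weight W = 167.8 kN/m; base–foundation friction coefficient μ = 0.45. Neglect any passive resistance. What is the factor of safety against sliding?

1.56

K_a = tan²(45° − 27.1°/2) = 0.3741.
P_a = ½K_aγH² = 0.5×0.3741×17.9×3.8² = 48.34 kN/m, acting at H/3 = 1.267 m above the base.
FS_sliding = μW / P_a = 0.45×167.8 / 48.34 = 1.562.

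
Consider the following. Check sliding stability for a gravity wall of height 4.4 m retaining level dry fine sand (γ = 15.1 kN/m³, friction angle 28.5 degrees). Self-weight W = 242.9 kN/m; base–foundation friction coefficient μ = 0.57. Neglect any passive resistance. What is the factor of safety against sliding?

2.68

K_a = tan²(45° − 28.5°/2) = 0.3540.
P_a = ½K_aγH² = 0.5×0.3540×15.1×4.4² = 51.74 kN/m, acting at H/3 = 1.467 m above the base.
FS_sliding = μW / P_a = 0.57×242.9 / 51.74 = 2.676.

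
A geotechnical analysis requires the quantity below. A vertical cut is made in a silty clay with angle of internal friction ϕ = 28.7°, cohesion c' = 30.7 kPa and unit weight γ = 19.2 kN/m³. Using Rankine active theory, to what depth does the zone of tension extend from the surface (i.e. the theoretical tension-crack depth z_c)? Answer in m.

5.40 m

K_a = tan²(45° − 28.7°/2) = 0.3511; √K_a = 0.5926.
The active pressure is zero where K_a γ z = 2c√K_a, so z_c = 2c/(γ√K_a) = 2×30.7/(19.2×0.5926) = 5.397 m.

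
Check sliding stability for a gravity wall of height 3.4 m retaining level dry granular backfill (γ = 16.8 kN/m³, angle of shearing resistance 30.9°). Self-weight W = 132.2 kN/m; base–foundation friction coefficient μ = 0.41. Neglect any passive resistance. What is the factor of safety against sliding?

1.74

K_a = tan²(45° − 30.9°/2) = 0.3214.
P_a = ½K_aγH² = 0.5×0.3214×16.8×3.4² = 31.21 kN/m, acting at H/3 = 1.133 m above the base.
FS_sliding = μW / P_a = 0.41×132.2 / 31.21 = 1.737.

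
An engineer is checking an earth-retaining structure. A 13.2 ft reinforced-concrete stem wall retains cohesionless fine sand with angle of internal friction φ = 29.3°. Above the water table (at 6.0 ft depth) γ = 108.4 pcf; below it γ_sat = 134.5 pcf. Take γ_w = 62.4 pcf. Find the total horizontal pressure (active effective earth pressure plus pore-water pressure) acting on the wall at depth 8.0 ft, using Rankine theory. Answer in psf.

397 psf

K_a = (1 − sin φ)/(1 + sin φ) = 0.3428.
γ' = 134.5 − 62.4 = 72.10 pcf.
Effective vertical stress at 8.0 ft: σ'_v = 108.4×6.0 + 72.10×2.00 = 794.6 psf.
σ'_h = K_a σ'_v = 0.3428 × 794.6 = 272.4 psf; u = γ_w × 2.00 = 124.8 psf.
Total σ_h = 272.4 + 124.8 = 397.2 psf.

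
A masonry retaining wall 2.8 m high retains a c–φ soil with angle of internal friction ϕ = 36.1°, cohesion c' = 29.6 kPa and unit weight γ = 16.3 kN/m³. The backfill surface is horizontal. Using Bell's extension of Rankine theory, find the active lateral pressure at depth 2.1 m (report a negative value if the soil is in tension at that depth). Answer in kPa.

-21.3 kPa

K_a = (1 − sin φ)/(1 + sin φ) = 0.2585.
σ_a = K_a γ z − 2c√K_a = 0.2585×16.3×2.1 − 2×29.6×0.5084 = -21.25 kPa.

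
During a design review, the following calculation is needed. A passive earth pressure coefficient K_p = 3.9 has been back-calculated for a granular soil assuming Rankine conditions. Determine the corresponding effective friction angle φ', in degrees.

K_p = (1+sin φ)/(1−sin φ) ⇒ sin φ = (K_p − 1)/(K_p + 1) = 0.5918.
φ = arcsin(0.5918) = 36.29°.

36.3°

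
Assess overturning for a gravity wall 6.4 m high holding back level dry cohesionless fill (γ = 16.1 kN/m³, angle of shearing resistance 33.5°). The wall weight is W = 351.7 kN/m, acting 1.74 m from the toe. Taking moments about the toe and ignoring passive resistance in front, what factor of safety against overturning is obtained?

3.01

K_a = tan²(45° − 33.5°/2) = 0.2887.
P_a = ½K_aγH² = 0.5×0.2887×16.1×6.4² = 95.20 kN/m, acting at H/3 = 2.133 m above the base.
Overturning moment M_o = P_a × H/3 = 95.20 × 2.133 = 203.1.
Resisting moment M_r = W × 1.74 = 351.7 × 1.74 = 612.0.
FS_overturning = M_r/M_o = 612.0/203.1 = 3.013.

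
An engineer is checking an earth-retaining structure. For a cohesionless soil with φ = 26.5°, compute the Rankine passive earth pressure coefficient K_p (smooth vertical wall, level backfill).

2.61

K_p = (1 + sin φ)/(1 − sin φ) = tan²(45° + 26.5°/2) = 2.611.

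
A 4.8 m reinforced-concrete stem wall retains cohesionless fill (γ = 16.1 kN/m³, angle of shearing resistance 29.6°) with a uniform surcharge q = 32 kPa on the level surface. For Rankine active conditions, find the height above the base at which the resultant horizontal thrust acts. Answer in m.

K_a = 0.3387.
Triangular part P₁ = ½K_aγH² = 62.83 at H/3 = 1.600 m; rectangular part P₂ = K_a q H = 52.03 at H/2 = 2.400 m.
ȳ = (P₁·1.600 + P₂·2.400)/(P₁+P₂) = 1.962 m.

1.96 m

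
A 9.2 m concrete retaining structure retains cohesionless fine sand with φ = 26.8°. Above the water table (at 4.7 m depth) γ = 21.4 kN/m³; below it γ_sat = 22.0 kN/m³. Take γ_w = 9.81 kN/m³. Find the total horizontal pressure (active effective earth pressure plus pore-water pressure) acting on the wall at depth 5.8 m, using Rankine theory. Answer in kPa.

53.9 kPa

K_a = (1 − sin φ)/(1 + sin φ) = 0.3785.
γ' = 22.0 − 9.81 = 12.19 kN/m³.
Effective vertical stress at 5.8 m: σ'_v = 21.4×4.7 + 12.19×1.10 = 114.0 kPa.
σ'_h = K_a σ'_v = 0.3785 × 114.0 = 43.14 kPa; u = γ_w × 1.10 = 10.79 kPa.
Total σ_h = 43.14 + 10.79 = 53.93 kPa.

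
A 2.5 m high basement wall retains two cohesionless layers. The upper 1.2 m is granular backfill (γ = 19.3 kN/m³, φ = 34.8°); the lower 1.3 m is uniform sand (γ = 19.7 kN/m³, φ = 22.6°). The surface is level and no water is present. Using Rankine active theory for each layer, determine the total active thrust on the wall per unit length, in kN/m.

24.6 kN/m

K_a1 = tan²(45°−34.8°/2) = 0.2733; K_a2 = tan²(45°−22.6°/2) = 0.4448.
Layer 1: σ at base = K_a1 γ₁ h₁ = 6.330 kPa; P₁ = ½×6.330×1.2 = 3.798.
Layer 2: σ_v at top = γ₁h₁ = 23.16; σ_h top = K_a2×23.16 = 10.30; σ_h base = K_a2×(23.16+19.7×1.3) = 21.69.
P₂ = ½(10.30+21.69)×1.3 = 20.80. Total P_a = 3.798+20.80 = 24.59 kN/m.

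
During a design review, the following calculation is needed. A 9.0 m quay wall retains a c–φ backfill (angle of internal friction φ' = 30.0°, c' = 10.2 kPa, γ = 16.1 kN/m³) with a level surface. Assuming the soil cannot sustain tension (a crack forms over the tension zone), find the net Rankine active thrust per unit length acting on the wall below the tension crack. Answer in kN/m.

124 kN/m

K_a = 0.3333; √K_a = 0.5774.
Tension-crack depth z_c = 2c/(γ√K_a) = 2×10.2/(16.1×0.5774) = 2.195 m.
σ_a at base = K_a γ H − 2c√K_a = 0.3333×16.1×9.0 − 2×10.2×0.5774 = 36.52 kPa.
P_a = ½ × 36.52 × (H − z_c) = 0.5×36.52×6.805 = 124.3 kN/m.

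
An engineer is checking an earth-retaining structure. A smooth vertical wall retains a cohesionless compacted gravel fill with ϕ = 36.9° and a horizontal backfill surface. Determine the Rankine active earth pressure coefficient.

0.250

K_a = (1 − sin φ)/(1 + sin φ) = (1 − sin 36.9°)/(1 + sin 36.9°) = 0.2497.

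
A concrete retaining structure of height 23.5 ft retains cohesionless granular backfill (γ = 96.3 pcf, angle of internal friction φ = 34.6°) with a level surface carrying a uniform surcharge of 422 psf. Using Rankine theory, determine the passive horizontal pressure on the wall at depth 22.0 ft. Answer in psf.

9220 psf

K_p = (1 + sin φ)/(1 − sin φ) = 3.628.
σ_v = γz + q = 96.3 × 22.0 + 422 = 2541 psf.
σ_h = K_p σ_v = 3.628 × 2541 = 9217 psf.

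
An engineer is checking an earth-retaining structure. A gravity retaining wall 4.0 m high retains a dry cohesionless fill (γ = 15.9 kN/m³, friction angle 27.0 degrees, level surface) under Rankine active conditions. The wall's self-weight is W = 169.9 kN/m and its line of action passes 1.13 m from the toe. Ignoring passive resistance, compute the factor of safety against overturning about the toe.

K_a = tan²(45° − 27.0°/2) = 0.3755.
P_a = ½K_aγH² = 0.5×0.3755×15.9×4.0² = 47.77 kN/m, acting at H/3 = 1.333 m above the base.
Overturning moment M_o = P_a × H/3 = 47.77 × 1.333 = 63.69.
Resisting moment M_r = W × 1.13 = 169.9 × 1.13 = 192.0.
FS_overturning = M_r/M_o = 192.0/63.69 = 3.014.

3.01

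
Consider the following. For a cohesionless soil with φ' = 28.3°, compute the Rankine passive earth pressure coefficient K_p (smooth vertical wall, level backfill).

K_p = (1 + sin φ)/(1 − sin φ) = tan²(45° + 28.3°/2) = 2.803.

2.80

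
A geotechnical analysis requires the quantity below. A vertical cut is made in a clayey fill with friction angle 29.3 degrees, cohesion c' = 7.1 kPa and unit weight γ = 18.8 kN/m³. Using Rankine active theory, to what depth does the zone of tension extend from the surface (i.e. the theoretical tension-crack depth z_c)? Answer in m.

1.29 m

K_a = tan²(45° − 29.3°/2) = 0.3428; √K_a = 0.5855.
The active pressure is zero where K_a γ z = 2c√K_a, so z_c = 2c/(γ√K_a) = 2×7.1/(18.8×0.5855) = 1.290 m.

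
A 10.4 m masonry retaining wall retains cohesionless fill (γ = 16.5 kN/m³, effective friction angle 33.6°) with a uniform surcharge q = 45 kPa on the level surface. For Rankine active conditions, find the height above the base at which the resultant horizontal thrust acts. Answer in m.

4.06 m

K_a = 0.2875.
Triangular part P₁ = ½K_aγH² = 256.5 at H/3 = 3.467 m; rectangular part P₂ = K_a q H = 134.6 at H/2 = 5.200 m.
ȳ = (P₁·3.467 + P₂·5.200)/(P₁+P₂) = 4.063 m.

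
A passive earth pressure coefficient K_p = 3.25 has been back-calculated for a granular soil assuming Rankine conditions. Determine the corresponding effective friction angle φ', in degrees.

32.0°

K_p = (1+sin φ)/(1−sin φ) ⇒ sin φ = (K_p − 1)/(K_p + 1) = 0.5294.
φ = arcsin(0.5294) = 31.97°.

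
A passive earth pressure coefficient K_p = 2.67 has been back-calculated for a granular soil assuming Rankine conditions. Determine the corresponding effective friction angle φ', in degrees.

K_p = (1+sin φ)/(1−sin φ) ⇒ sin φ = (K_p − 1)/(K_p + 1) = 0.4550.
φ = arcsin(0.4550) = 27.07°.

27.1°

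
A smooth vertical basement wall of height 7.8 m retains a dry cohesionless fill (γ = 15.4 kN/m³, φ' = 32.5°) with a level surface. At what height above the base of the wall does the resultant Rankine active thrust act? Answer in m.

K_a = 0.3010.
The pressure distribution is triangular, so the resultant acts at H/3 above the base = 7.8/3 = 2.600 m.

2.60 m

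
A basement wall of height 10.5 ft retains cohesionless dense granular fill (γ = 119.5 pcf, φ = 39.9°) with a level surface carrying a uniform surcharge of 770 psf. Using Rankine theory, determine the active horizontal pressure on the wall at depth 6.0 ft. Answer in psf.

K_a = (1 − sin φ)/(1 + sin φ) = 0.2184.
σ_v = γz + q = 119.5 × 6.0 + 770 = 1487 psf.
σ_h = K_a σ_v = 0.2184 × 1487 = 324.8 psf.

325 psf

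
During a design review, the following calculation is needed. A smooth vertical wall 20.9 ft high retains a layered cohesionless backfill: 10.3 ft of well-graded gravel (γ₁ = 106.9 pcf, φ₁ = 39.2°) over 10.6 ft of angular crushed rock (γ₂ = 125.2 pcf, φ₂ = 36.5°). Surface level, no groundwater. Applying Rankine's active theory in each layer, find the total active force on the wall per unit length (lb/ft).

6030 lb/ft

K_a1 = tan²(45°−39.2°/2) = 0.2255; K_a2 = tan²(45°−36.5°/2) = 0.2541.
Layer 1: σ at base = K_a1 γ₁ h₁ = 248.3 psf; P₁ = ½×248.3×10.3 = 1279.
Layer 2: σ_v at top = γ₁h₁ = 1101; σ_h top = K_a2×1101 = 279.7; σ_h base = K_a2×(1101+125.2×10.6) = 616.9.
P₂ = ½(279.7+616.9)×10.6 = 4752. Total P_a = 1279+4752 = 6031 lb/ft.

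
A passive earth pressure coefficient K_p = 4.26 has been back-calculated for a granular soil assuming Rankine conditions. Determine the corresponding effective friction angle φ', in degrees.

K_p = (1+sin φ)/(1−sin φ) ⇒ sin φ = (K_p − 1)/(K_p + 1) = 0.6198.
φ = arcsin(0.6198) = 38.30°.

38.3°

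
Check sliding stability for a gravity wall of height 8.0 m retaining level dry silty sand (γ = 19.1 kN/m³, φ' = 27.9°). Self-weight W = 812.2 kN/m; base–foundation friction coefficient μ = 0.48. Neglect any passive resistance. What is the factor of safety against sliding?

K_a = tan²(45° − 27.9°/2) = 0.3625.
P_a = ½K_aγH² = 0.5×0.3625×19.1×8.0² = 221.5 kN/m, acting at H/3 = 2.667 m above the base.
FS_sliding = μW / P_a = 0.48×812.2 / 221.5 = 1.760.

1.76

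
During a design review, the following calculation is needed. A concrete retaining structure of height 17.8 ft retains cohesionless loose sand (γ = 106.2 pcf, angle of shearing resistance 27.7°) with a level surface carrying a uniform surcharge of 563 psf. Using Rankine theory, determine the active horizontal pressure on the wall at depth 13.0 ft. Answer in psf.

K_a = (1 − sin φ)/(1 + sin φ) = 0.3653.
σ_v = γz + q = 106.2 × 13.0 + 563 = 1944 psf.
σ_h = K_a σ_v = 0.3653 × 1944 = 710.1 psf.

710 psf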